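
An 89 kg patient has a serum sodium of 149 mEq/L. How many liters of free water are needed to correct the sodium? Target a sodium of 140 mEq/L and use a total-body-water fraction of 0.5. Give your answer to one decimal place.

TBW = 0.5 · 89 = 44.5 L
Free water deficit = TBW · (Na/140 − 1)
= 44.5 · (149/140 − 1)
= 44.5 · 0.0643
= 2.86 L

2.9 L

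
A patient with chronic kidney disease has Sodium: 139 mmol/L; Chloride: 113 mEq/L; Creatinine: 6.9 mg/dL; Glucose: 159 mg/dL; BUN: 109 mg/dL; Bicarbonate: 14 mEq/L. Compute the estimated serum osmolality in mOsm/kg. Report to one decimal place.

Calculated osmolality = 2·Na + glucose/18 + BUN/2.8
= 2·139 + 159/18 + 109/2.8
= 278 + 8.83 + 38.93
= 325.76 mOsm/kg

325.8 mOsm/kg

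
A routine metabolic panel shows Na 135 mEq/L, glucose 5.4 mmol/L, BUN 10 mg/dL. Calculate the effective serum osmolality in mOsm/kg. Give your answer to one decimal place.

275.4 mOsm/kg

Effective osmolality excludes urea (freely permeant across cell membranes):
2·Na + glucose
= 2·135 + 5.4
= 270 + 5.4
= 275.4 mOsm/kg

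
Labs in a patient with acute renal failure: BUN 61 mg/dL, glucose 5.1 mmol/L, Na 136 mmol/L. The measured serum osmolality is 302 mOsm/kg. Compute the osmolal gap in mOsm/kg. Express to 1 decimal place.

3.1 mOsm/kg

Calculated osmolality = 2·Na + glucose + BUN/2.8
= 2·136 + 5.1 + 61/2.8
= 272 + 5.10 + 21.79
= 298.89 mOsm/kg ≈ 298.9 mOsm/kg
Osmolar gap = measured − calculated = 302 − 298.9 = 3.1 mOsm/kg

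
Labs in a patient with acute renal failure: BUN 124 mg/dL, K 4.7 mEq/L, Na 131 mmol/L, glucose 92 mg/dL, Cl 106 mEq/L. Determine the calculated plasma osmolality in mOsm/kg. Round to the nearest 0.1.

Calculated osmolality = 2·Na + glucose/18 + BUN/2.8
= 2·131 + 92/18 + 124/2.8
= 262 + 5.11 + 44.29
= 311.4 mOsm/kg

311.4 mOsm/kg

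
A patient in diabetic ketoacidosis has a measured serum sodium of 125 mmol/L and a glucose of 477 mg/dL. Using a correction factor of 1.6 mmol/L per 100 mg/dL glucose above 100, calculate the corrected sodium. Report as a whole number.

131 mmol/L

Corrected Na = measured Na + 1.6 · (glucose − 100)/100
= 125 + 1.6 · (477 − 100)/100
= 125 + 6
= 131 mmol/L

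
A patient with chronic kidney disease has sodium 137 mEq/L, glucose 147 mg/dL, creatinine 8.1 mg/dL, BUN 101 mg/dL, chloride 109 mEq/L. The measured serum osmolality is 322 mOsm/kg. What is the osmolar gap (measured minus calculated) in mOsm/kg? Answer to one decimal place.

3.8 mOsm/kg

Calculated osmolality = 2·Na + glucose/18 + BUN/2.8
= 2·137 + 147/18 + 101/2.8
= 274 + 8.17 + 36.07
= 318.24 mOsm/kg ≈ 318.2 mOsm/kg
Osmolar gap = measured − calculated = 322 − 318.2 = 3.8 mOsm/kg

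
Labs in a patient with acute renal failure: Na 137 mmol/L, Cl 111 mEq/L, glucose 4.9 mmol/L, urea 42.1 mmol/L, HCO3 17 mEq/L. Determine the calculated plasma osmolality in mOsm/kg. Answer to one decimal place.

321.0 mOsm/kg

Calculated osmolality = 2·Na + glucose + urea
= 2·137 + 4.9 + 42.1
= 274 + 4.90 + 42.10
= 321 mOsm/kg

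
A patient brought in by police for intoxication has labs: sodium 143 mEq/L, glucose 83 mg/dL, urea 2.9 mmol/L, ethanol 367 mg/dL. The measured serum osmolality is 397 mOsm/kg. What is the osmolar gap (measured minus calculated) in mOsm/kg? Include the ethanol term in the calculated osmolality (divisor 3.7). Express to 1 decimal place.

4.3 mOsm/kg

Calculated osmolality = 2·Na + glucose/18 + urea + ethanol/3.7
= 2·143 + 83/18 + 2.9 + 367/3.7
= 286 + 4.61 + 2.90 + 99.19
= 392.7 mOsm/kg ≈ 392.7 mOsm/kg
Osmolar gap = measured − calculated = 397 − 392.7 = 4.3 mOsm/kg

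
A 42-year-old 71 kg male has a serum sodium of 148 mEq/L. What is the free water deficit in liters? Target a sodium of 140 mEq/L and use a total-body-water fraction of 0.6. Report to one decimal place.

TBW = 0.6 · 71 = 42.6 L
Free water deficit = TBW · (Na/140 − 1)
= 42.6 · (148/140 − 1)
= 42.6 · 0.0571
= 2.43 L

2.4 L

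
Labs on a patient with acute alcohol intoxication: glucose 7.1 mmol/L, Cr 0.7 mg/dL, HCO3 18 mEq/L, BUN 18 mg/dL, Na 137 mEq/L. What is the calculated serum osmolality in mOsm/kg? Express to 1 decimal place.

287.5 mOsm/kg

Calculated osmolality = 2·Na + glucose + BUN/2.8
= 2·137 + 7.1 + 18/2.8
= 274 + 7.10 + 6.43
= 287.53 mOsm/kg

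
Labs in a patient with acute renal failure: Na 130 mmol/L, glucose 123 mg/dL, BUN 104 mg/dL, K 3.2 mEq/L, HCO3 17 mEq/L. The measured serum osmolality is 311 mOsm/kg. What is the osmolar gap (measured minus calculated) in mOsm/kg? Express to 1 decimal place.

Calculated osmolality = 2·Na + glucose/18 + BUN/2.8
= 2·130 + 123/18 + 104/2.8
= 260 + 6.83 + 37.14
= 303.97 mOsm/kg ≈ 304.0 mOsm/kg
Osmolar gap = measured − calculated = 311 − 304.0 = 7.0 mOsm/kg

7.0 mOsm/kg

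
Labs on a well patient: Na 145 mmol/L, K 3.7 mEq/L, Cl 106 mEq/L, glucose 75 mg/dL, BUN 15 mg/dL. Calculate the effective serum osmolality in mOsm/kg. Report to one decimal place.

Effective osmolality excludes urea (freely permeant across cell membranes):
2·Na + glucose/18
= 2·145 + 75/18
= 290 + 4.17
= 294.17 mOsm/kg

294.2 mOsm/kg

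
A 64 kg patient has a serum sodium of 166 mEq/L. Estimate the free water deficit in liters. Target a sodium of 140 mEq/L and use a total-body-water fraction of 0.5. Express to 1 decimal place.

5.9 L

TBW = 0.5 · 64 = 32 L
Free water deficit = TBW · (Na/140 − 1)
= 32 · (166/140 − 1)
= 32 · 0.1857
= 5.94 L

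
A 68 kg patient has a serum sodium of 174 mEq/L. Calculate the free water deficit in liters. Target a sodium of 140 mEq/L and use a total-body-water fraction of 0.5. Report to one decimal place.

TBW = 0.5 · 68 = 34 L
Free water deficit = TBW · (Na/140 − 1)
= 34 · (174/140 − 1)
= 34 · 0.2429
= 8.26 L

8.3 L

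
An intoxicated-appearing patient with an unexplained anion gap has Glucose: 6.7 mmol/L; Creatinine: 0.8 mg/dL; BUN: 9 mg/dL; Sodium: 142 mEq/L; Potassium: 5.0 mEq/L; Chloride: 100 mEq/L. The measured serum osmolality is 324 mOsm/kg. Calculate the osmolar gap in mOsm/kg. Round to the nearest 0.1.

30.1 mOsm/kg

Calculated osmolality = 2·Na + glucose + BUN/2.8
= 2·142 + 6.7 + 9/2.8
= 284 + 6.70 + 3.21
= 293.91 mOsm/kg ≈ 293.9 mOsm/kg
Osmolar gap = measured − calculated = 324 − 293.9 = 30.1 mOsm/kg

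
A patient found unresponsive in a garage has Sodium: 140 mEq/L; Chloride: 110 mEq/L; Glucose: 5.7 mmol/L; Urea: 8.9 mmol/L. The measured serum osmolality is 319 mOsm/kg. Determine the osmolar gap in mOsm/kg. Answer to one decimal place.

24.4 mOsm/kg

Calculated osmolality = 2·Na + glucose + urea
= 2·140 + 5.7 + 8.9
= 280 + 5.70 + 8.90
= 294.6 mOsm/kg ≈ 294.6 mOsm/kg
Osmolar gap = measured − calculated = 319 − 294.6 = 24.4 mOsm/kg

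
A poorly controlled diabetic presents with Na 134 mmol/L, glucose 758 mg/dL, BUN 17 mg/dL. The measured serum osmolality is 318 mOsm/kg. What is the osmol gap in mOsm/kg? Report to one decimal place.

1.8 mOsm/kg

Calculated osmolality = 2·Na + glucose/18 + BUN/2.8
= 2·134 + 758/18 + 17/2.8
= 268 + 42.11 + 6.07
= 316.18 mOsm/kg ≈ 316.2 mOsm/kg
Osmolar gap = measured − calculated = 318 − 316.2 = 1.8 mOsm/kg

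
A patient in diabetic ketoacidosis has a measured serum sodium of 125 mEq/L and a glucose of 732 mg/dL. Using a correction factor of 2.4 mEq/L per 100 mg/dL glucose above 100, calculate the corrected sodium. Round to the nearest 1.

140 mEq/L

Corrected Na = measured Na + 2.4 · (glucose − 100)/100
= 125 + 2.4 · (732 − 100)/100
= 125 + 15.2
= 140.2 mEq/L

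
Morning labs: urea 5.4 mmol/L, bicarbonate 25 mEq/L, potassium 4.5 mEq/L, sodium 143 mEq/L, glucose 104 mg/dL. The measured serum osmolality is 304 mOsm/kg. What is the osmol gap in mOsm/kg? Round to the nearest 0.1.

6.8 mOsm/kg

Calculated osmolality = 2·Na + glucose/18 + urea
= 2·143 + 104/18 + 5.4
= 286 + 5.78 + 5.40
= 297.18 mOsm/kg ≈ 297.2 mOsm/kg
Osmolar gap = measured − calculated = 304 − 297.2 = 6.8 mOsm/kg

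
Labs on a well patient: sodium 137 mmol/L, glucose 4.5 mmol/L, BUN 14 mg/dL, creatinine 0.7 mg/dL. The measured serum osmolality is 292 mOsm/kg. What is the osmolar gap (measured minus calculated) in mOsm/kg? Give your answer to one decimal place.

Calculated osmolality = 2·Na + glucose + BUN/2.8
= 2·137 + 4.5 + 14/2.8
= 274 + 4.50 + 5
= 283.5 mOsm/kg ≈ 283.5 mOsm/kg
Osmolar gap = measured − calculated = 292 − 283.5 = 8.5 mOsm/kg

8.5 mOsm/kg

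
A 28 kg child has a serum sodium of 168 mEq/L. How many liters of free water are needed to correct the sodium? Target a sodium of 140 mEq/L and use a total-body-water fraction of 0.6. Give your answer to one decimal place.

3.4 L

TBW = 0.6 · 28 = 16.8 L
Free water deficit = TBW · (Na/140 − 1)
= 16.8 · (168/140 − 1)
= 16.8 · 0.2
= 3.36 L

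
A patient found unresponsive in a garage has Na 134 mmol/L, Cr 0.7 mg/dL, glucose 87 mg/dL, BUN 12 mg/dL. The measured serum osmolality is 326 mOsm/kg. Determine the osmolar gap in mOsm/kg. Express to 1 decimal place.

48.9 mOsm/kg

Calculated osmolality = 2·Na + glucose/18 + BUN/2.8
= 2·134 + 87/18 + 12/2.8
= 268 + 4.83 + 4.29
= 277.12 mOsm/kg ≈ 277.1 mOsm/kg
Osmolar gap = measured − calculated = 326 − 277.1 = 48.9 mOsm/kg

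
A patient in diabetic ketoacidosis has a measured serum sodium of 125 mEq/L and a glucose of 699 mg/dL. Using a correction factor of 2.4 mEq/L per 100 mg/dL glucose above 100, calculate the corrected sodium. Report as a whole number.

Corrected Na = measured Na + 2.4 · (glucose − 100)/100
= 125 + 2.4 · (699 − 100)/100
= 125 + 14.4
= 139.4 mEq/L

139 mEq/L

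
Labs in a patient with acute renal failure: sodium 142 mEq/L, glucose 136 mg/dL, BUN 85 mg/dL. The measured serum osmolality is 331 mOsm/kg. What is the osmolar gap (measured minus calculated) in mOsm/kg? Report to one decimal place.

Calculated osmolality = 2·Na + glucose/18 + BUN/2.8
= 2·142 + 136/18 + 85/2.8
= 284 + 7.56 + 30.36
= 321.92 mOsm/kg ≈ 321.9 mOsm/kg
Osmolar gap = measured − calculated = 331 − 321.9 = 9.1 mOsm/kg

9.1 mOsm/kg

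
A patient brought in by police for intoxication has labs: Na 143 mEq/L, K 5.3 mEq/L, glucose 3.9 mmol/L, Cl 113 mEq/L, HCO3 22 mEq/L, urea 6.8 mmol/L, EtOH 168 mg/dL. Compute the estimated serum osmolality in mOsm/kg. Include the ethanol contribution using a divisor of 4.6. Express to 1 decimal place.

Calculated osmolality = 2·Na + glucose + urea + ethanol/4.6
= 2·143 + 3.9 + 6.8 + 168/4.6
= 286 + 3.90 + 6.80 + 36.52
= 333.22 mOsm/kg

333.2 mOsm/kg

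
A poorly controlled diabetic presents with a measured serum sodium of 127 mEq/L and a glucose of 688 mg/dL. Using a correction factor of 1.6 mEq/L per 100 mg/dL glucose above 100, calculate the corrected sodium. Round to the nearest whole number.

Corrected Na = measured Na + 1.6 · (glucose − 100)/100
= 127 + 1.6 · (688 − 100)/100
= 127 + 9.4
= 136.4 mEq/L

136 mEq/L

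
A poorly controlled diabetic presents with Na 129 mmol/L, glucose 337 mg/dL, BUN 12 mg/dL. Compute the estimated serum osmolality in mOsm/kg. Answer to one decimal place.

281.0 mOsm/kg

Calculated osmolality = 2·Na + glucose/18 + BUN/2.8
= 2·129 + 337/18 + 12/2.8
= 258 + 18.72 + 4.29
= 281.01 mOsm/kg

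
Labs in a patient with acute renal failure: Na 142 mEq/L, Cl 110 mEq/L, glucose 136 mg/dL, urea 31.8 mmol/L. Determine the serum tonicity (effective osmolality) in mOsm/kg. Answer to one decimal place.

291.6 mOsm/kg

Effective osmolality excludes urea (freely permeant across cell membranes):
2·Na + glucose/18
= 2·142 + 136/18
= 284 + 7.56
= 291.56 mOsm/kg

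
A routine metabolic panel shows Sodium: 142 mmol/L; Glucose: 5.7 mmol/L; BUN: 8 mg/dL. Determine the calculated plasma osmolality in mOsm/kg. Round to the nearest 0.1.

292.6 mOsm/kg

Calculated osmolality = 2·Na + glucose + BUN/2.8
= 2·142 + 5.7 + 8/2.8
= 284 + 5.70 + 2.86
= 292.56 mOsm/kg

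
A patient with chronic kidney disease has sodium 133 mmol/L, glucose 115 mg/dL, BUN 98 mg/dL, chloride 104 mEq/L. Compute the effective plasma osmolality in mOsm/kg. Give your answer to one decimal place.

Effective osmolality excludes urea (freely permeant across cell membranes):
2·Na + glucose/18
= 2·133 + 115/18
= 266 + 6.39
= 272.39 mOsm/kg

272.4 mOsm/kg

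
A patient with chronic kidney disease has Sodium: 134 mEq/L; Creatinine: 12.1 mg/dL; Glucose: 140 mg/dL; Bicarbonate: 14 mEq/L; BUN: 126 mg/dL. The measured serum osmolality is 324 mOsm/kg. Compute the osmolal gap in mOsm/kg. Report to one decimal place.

Calculated osmolality = 2·Na + glucose/18 + BUN/2.8
= 2·134 + 140/18 + 126/2.8
= 268 + 7.78 + 45
= 320.78 mOsm/kg ≈ 320.8 mOsm/kg
Osmolar gap = measured − calculated = 324 − 320.8 = 3.2 mOsm/kg

3.2 mOsm/kg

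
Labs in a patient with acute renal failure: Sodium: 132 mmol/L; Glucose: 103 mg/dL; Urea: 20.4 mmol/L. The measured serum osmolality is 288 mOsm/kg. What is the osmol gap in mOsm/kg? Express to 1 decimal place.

Calculated osmolality = 2·Na + glucose/18 + urea
= 2·132 + 103/18 + 20.4
= 264 + 5.72 + 20.40
= 290.12 mOsm/kg ≈ 290.1 mOsm/kg
Osmolar gap = measured − calculated = 288 − 290.1 = -2.1 mOsm/kg

-2.1 mOsm/kg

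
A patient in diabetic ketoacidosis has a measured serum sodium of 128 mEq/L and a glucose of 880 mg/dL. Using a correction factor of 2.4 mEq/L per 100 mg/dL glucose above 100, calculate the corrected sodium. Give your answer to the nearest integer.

Corrected Na = measured Na + 2.4 · (glucose − 100)/100
= 128 + 2.4 · (880 − 100)/100
= 128 + 18.7
= 146.7 mEq/L

147 mEq/L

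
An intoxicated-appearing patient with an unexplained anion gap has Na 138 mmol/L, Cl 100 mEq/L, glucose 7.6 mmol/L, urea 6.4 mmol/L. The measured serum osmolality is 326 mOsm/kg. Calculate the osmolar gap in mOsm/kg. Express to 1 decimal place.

Calculated osmolality = 2·Na + glucose + urea
= 2·138 + 7.6 + 6.4
= 276 + 7.60 + 6.40
= 290 mOsm/kg ≈ 290.0 mOsm/kg
Osmolar gap = measured − calculated = 326 − 290.0 = 36.0 mOsm/kg

36.0 mOsm/kg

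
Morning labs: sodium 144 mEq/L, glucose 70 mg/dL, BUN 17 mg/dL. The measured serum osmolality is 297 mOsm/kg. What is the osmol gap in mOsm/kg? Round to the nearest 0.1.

-1.0 mOsm/kg

Calculated osmolality = 2·Na + glucose/18 + BUN/2.8
= 2·144 + 70/18 + 17/2.8
= 288 + 3.89 + 6.07
= 297.96 mOsm/kg ≈ 298.0 mOsm/kg
Osmolar gap = measured − calculated = 297 − 298.0 = -1.0 mOsm/kg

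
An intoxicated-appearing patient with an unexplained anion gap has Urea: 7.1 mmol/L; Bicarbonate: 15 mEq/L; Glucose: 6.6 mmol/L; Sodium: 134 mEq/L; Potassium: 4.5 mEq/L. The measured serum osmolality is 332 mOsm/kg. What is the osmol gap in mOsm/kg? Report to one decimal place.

Calculated osmolality = 2·Na + glucose + urea
= 2·134 + 6.6 + 7.1
= 268 + 6.60 + 7.10
= 281.7 mOsm/kg ≈ 281.7 mOsm/kg
Osmolar gap = measured − calculated = 332 − 281.7 = 50.3 mOsm/kg

50.3 mOsm/kg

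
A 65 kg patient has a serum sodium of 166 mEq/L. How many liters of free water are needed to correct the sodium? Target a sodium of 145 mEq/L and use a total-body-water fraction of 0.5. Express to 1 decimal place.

TBW = 0.5 · 65 = 32.5 L
Free water deficit = TBW · (Na/145 − 1)
= 32.5 · (166/145 − 1)
= 32.5 · 0.1448
= 4.71 L

4.7 L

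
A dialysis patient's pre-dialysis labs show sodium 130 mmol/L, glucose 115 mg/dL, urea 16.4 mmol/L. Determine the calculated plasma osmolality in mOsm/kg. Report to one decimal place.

Calculated osmolality = 2·Na + glucose/18 + urea
= 2·130 + 115/18 + 16.4
= 260 + 6.39 + 16.40
= 282.79 mOsm/kg

282.8 mOsm/kg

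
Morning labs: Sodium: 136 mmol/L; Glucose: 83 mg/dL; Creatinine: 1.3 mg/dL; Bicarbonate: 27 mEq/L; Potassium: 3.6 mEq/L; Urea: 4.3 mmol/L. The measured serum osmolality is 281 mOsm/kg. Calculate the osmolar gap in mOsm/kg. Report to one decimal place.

Calculated osmolality = 2·Na + glucose/18 + urea
= 2·136 + 83/18 + 4.3
= 272 + 4.61 + 4.30
= 280.91 mOsm/kg ≈ 280.9 mOsm/kg
Osmolar gap = measured − calculated = 281 − 280.9 = 0.1 mOsm/kg

0.1 mOsm/kg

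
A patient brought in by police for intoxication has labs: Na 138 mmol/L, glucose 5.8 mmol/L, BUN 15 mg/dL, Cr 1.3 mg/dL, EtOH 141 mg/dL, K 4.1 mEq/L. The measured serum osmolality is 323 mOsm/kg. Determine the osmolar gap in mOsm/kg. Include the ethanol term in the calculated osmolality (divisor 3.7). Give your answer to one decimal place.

Calculated osmolality = 2·Na + glucose + BUN/2.8 + ethanol/3.7
= 2·138 + 5.8 + 15/2.8 + 141/3.7
= 276 + 5.80 + 5.36 + 38.11
= 325.27 mOsm/kg ≈ 325.3 mOsm/kg
Osmolar gap = measured − calculated = 323 − 325.3 = -2.3 mOsm/kg

-2.3 mOsm/kg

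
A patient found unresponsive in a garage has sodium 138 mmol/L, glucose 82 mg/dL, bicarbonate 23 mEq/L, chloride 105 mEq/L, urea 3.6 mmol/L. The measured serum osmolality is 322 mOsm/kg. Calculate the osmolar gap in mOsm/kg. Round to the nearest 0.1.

Calculated osmolality = 2·Na + glucose/18 + urea
= 2·138 + 82/18 + 3.6
= 276 + 4.56 + 3.60
= 284.16 mOsm/kg ≈ 284.2 mOsm/kg
Osmolar gap = measured − calculated = 322 − 284.2 = 37.8 mOsm/kg

37.8 mOsm/kg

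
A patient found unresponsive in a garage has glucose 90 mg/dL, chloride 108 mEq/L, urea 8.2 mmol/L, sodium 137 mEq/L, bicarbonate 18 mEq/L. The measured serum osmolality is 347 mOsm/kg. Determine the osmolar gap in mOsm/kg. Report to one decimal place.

Calculated osmolality = 2·Na + glucose/18 + urea
= 2·137 + 90/18 + 8.2
= 274 + 5 + 8.20
= 287.2 mOsm/kg ≈ 287.2 mOsm/kg
Osmolar gap = measured − calculated = 347 − 287.2 = 59.8 mOsm/kg

59.8 mOsm/kg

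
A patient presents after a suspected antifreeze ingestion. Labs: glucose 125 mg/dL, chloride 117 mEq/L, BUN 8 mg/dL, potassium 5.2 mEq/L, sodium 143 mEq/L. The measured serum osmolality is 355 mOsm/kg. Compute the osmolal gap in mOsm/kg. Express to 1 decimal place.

Calculated osmolality = 2·Na + glucose/18 + BUN/2.8
= 2·143 + 125/18 + 8/2.8
= 286 + 6.94 + 2.86
= 295.8 mOsm/kg ≈ 295.8 mOsm/kg
Osmolar gap = measured − calculated = 355 − 295.8 = 59.2 mOsm/kg

59.2 mOsm/kg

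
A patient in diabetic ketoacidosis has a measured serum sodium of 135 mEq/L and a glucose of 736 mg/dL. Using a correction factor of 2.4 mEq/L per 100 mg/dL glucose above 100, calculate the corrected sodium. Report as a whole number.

Corrected Na = measured Na + 2.4 · (glucose − 100)/100
= 135 + 2.4 · (736 − 100)/100
= 135 + 15.3
= 150.3 mEq/L

150 mEq/L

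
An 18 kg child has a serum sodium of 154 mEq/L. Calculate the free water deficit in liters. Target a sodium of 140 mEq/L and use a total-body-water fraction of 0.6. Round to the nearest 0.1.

1.1 L

TBW = 0.6 · 18 = 10.8 L
Free water deficit = TBW · (Na/140 − 1)
= 10.8 · (154/140 − 1)
= 10.8 · 0.1
= 1.08 L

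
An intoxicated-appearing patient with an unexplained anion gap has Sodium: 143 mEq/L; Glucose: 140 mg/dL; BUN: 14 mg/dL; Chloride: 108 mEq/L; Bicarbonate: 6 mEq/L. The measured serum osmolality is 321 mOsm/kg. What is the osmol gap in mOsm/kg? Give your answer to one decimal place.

Calculated osmolality = 2·Na + glucose/18 + BUN/2.8
= 2·143 + 140/18 + 14/2.8
= 286 + 7.78 + 5
= 298.78 mOsm/kg ≈ 298.8 mOsm/kg
Osmolar gap = measured − calculated = 321 − 298.8 = 22.2 mOsm/kg

22.2 mOsm/kg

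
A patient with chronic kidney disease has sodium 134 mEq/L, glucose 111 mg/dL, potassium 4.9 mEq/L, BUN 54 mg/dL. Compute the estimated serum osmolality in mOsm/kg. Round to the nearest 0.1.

293.5 mOsm/kg

Calculated osmolality = 2·Na + glucose/18 + BUN/2.8
= 2·134 + 111/18 + 54/2.8
= 268 + 6.17 + 19.29
= 293.46 mOsm/kg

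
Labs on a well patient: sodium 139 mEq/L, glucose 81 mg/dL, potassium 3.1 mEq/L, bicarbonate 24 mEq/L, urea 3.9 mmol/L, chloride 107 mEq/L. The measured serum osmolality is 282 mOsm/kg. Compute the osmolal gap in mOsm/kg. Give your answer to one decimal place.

-4.4 mOsm/kg

Calculated osmolality = 2·Na + glucose/18 + urea
= 2·139 + 81/18 + 3.9
= 278 + 4.50 + 3.90
= 286.4 mOsm/kg ≈ 286.4 mOsm/kg
Osmolar gap = measured − calculated = 282 − 286.4 = -4.4 mOsm/kg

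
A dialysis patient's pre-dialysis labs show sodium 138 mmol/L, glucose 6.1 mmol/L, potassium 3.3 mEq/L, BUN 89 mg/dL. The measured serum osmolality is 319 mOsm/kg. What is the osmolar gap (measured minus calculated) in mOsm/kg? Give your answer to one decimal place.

Calculated osmolality = 2·Na + glucose + BUN/2.8
= 2·138 + 6.1 + 89/2.8
= 276 + 6.10 + 31.79
= 313.89 mOsm/kg ≈ 313.9 mOsm/kg
Osmolar gap = measured − calculated = 319 − 313.9 = 5.1 mOsm/kg

5.1 mOsm/kg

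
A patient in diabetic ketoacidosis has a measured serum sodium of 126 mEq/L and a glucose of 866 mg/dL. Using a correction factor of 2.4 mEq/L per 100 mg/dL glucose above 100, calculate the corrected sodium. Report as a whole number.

Corrected Na = measured Na + 2.4 · (glucose − 100)/100
= 126 + 2.4 · (866 − 100)/100
= 126 + 18.4
= 144.4 mEq/L

144 mEq/L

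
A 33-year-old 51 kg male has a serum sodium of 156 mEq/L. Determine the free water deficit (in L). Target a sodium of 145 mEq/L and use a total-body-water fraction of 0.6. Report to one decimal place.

2.3 L

TBW = 0.6 · 51 = 30.6 L
Free water deficit = TBW · (Na/145 − 1)
= 30.6 · (156/145 − 1)
= 30.6 · 0.0759
= 2.32 L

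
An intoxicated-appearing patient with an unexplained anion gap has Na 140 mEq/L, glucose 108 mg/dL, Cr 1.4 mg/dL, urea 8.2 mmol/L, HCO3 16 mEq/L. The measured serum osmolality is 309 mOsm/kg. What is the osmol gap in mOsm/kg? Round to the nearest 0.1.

14.8 mOsm/kg

Calculated osmolality = 2·Na + glucose/18 + urea
= 2·140 + 108/18 + 8.2
= 280 + 6 + 8.20
= 294.2 mOsm/kg ≈ 294.2 mOsm/kg
Osmolar gap = measured − calculated = 309 − 294.2 = 14.8 mOsm/kg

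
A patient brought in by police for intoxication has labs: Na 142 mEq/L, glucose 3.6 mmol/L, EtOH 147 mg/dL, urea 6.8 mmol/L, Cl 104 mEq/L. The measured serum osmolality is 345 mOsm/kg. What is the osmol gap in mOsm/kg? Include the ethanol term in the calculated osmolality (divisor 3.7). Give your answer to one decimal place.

Calculated osmolality = 2·Na + glucose + urea + ethanol/3.7
= 2·142 + 3.6 + 6.8 + 147/3.7
= 284 + 3.60 + 6.80 + 39.73
= 334.13 mOsm/kg ≈ 334.1 mOsm/kg
Osmolar gap = measured − calculated = 345 − 334.1 = 10.9 mOsm/kg

10.9 mOsm/kg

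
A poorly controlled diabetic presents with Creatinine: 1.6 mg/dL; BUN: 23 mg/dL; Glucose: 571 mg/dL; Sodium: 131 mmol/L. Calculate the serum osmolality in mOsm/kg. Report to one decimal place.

Calculated osmolality = 2·Na + glucose/18 + BUN/2.8
= 2·131 + 571/18 + 23/2.8
= 262 + 31.72 + 8.21
= 301.93 mOsm/kg

301.9 mOsm/kg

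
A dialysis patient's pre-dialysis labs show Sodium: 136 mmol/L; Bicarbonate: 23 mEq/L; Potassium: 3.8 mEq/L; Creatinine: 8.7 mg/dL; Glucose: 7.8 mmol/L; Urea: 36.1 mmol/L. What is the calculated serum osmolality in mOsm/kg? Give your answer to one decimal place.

315.9 mOsm/kg

Calculated osmolality = 2·Na + glucose + urea
= 2·136 + 7.8 + 36.1
= 272 + 7.80 + 36.10
= 315.9 mOsm/kg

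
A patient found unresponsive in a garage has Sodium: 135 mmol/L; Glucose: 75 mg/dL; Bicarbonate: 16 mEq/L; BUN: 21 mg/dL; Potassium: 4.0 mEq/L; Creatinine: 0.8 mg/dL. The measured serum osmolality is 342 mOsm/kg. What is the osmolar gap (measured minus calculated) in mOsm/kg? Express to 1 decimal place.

Calculated osmolality = 2·Na + glucose/18 + BUN/2.8
= 2·135 + 75/18 + 21/2.8
= 270 + 4.17 + 7.50
= 281.67 mOsm/kg ≈ 281.7 mOsm/kg
Osmolar gap = measured − calculated = 342 − 281.7 = 60.3 mOsm/kg

60.3 mOsm/kg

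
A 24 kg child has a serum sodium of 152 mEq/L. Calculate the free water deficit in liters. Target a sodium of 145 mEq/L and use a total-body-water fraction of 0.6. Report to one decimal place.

0.7 L

TBW = 0.6 · 24 = 14.4 L
Free water deficit = TBW · (Na/145 − 1)
= 14.4 · (152/145 − 1)
= 14.4 · 0.0483
= 0.7 L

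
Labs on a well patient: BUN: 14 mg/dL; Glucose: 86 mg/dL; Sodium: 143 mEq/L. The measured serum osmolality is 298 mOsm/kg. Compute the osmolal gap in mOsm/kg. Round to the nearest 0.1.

Calculated osmolality = 2·Na + glucose/18 + BUN/2.8
= 2·143 + 86/18 + 14/2.8
= 286 + 4.78 + 5
= 295.78 mOsm/kg ≈ 295.8 mOsm/kg
Osmolar gap = measured − calculated = 298 − 295.8 = 2.2 mOsm/kg

2.2 mOsm/kg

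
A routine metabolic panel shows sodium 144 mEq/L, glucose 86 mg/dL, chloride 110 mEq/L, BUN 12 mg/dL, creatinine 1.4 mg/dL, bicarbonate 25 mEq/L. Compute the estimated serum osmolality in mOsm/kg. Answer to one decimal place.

297.1 mOsm/kg

Calculated osmolality = 2·Na + glucose/18 + BUN/2.8
= 2·144 + 86/18 + 12/2.8
= 288 + 4.78 + 4.29
= 297.07 mOsm/kg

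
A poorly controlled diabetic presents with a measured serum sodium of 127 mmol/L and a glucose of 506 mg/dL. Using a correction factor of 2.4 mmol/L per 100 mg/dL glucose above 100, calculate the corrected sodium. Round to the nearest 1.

137 mmol/L

Corrected Na = measured Na + 2.4 · (glucose − 100)/100
= 127 + 2.4 · (506 − 100)/100
= 127 + 9.7
= 136.7 mmol/L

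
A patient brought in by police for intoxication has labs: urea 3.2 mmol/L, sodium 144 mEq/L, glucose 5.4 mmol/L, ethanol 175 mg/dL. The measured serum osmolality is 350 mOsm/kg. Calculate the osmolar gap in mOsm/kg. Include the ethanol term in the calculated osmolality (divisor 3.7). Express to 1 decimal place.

6.1 mOsm/kg

Calculated osmolality = 2·Na + glucose + urea + ethanol/3.7
= 2·144 + 5.4 + 3.2 + 175/3.7
= 288 + 5.40 + 3.20 + 47.30
= 343.9 mOsm/kg ≈ 343.9 mOsm/kg
Osmolar gap = measured − calculated = 350 − 343.9 = 6.1 mOsm/kg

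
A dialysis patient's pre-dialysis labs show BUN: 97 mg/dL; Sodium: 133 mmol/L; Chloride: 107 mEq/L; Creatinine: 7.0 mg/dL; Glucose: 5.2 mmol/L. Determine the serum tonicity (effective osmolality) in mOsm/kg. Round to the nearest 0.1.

271.2 mOsm/kg

Effective osmolality excludes urea (freely permeant across cell membranes):
2·Na + glucose
= 2·133 + 5.2
= 266 + 5.2
= 271.2 mOsm/kg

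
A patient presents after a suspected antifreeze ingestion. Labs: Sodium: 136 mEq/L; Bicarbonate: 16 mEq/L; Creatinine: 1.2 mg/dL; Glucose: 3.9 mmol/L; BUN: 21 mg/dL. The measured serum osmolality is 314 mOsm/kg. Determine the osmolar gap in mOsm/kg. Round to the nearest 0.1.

Calculated osmolality = 2·Na + glucose + BUN/2.8
= 2·136 + 3.9 + 21/2.8
= 272 + 3.90 + 7.50
= 283.4 mOsm/kg ≈ 283.4 mOsm/kg
Osmolar gap = measured − calculated = 314 − 283.4 = 30.6 mOsm/kg

30.6 mOsm/kg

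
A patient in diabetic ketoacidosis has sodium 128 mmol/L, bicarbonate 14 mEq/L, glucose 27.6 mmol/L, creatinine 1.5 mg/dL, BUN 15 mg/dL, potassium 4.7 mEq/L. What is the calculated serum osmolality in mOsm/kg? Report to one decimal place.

289.0 mOsm/kg

Calculated osmolality = 2·Na + glucose + BUN/2.8
= 2·128 + 27.6 + 15/2.8
= 256 + 27.60 + 5.36
= 288.96 mOsm/kg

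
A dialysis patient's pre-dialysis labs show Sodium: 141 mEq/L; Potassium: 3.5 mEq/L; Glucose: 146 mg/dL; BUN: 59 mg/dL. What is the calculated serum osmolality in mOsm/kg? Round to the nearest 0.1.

Calculated osmolality = 2·Na + glucose/18 + BUN/2.8
= 2·141 + 146/18 + 59/2.8
= 282 + 8.11 + 21.07
= 311.18 mOsm/kg

311.2 mOsm/kg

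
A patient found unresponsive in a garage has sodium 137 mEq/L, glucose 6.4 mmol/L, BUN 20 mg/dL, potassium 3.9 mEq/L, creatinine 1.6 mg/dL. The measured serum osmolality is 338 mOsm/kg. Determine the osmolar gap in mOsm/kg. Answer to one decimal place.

Calculated osmolality = 2·Na + glucose + BUN/2.8
= 2·137 + 6.4 + 20/2.8
= 274 + 6.40 + 7.14
= 287.54 mOsm/kg ≈ 287.5 mOsm/kg
Osmolar gap = measured − calculated = 338 − 287.5 = 50.5 mOsm/kg

50.5 mOsm/kg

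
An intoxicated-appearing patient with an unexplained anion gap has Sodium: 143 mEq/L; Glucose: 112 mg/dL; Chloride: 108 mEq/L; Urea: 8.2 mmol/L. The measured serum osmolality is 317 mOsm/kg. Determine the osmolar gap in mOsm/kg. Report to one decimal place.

16.6 mOsm/kg

Calculated osmolality = 2·Na + glucose/18 + urea
= 2·143 + 112/18 + 8.2
= 286 + 6.22 + 8.20
= 300.42 mOsm/kg ≈ 300.4 mOsm/kg
Osmolar gap = measured − calculated = 317 − 300.4 = 16.6 mOsm/kg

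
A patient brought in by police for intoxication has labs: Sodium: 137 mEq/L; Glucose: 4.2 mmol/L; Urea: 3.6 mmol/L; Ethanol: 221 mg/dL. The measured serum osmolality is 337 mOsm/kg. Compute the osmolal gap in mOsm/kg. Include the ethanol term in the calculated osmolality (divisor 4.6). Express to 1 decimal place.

Calculated osmolality = 2·Na + glucose + urea + ethanol/4.6
= 2·137 + 4.2 + 3.6 + 221/4.6
= 274 + 4.20 + 3.60 + 48.04
= 329.84 mOsm/kg ≈ 329.8 mOsm/kg
Osmolar gap = measured − calculated = 337 − 329.8 = 7.2 mOsm/kg

7.2 mOsm/kg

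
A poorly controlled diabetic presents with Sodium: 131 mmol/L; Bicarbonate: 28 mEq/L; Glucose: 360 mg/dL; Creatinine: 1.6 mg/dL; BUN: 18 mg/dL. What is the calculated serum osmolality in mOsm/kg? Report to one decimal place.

288.4 mOsm/kg

Calculated osmolality = 2·Na + glucose/18 + BUN/2.8
= 2·131 + 360/18 + 18/2.8
= 262 + 20 + 6.43
= 288.43 mOsm/kg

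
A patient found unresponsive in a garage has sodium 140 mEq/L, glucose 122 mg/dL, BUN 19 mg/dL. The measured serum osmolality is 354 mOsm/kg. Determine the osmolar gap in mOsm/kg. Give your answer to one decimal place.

Calculated osmolality = 2·Na + glucose/18 + BUN/2.8
= 2·140 + 122/18 + 19/2.8
= 280 + 6.78 + 6.79
= 293.57 mOsm/kg ≈ 293.6 mOsm/kg
Osmolar gap = measured − calculated = 354 − 293.6 = 60.4 mOsm/kg

60.4 mOsm/kg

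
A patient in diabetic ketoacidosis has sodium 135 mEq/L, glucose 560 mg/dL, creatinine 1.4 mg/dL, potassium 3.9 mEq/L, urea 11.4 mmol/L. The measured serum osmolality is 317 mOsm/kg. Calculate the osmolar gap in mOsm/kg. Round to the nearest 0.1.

4.5 mOsm/kg

Calculated osmolality = 2·Na + glucose/18 + urea
= 2·135 + 560/18 + 11.4
= 270 + 31.11 + 11.40
= 312.51 mOsm/kg ≈ 312.5 mOsm/kg
Osmolar gap = measured − calculated = 317 − 312.5 = 4.5 mOsm/kg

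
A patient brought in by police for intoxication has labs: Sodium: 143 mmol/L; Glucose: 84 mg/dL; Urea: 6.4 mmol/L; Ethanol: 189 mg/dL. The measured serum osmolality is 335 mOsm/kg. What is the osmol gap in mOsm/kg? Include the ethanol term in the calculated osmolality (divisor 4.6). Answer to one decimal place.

-3.2 mOsm/kg

Calculated osmolality = 2·Na + glucose/18 + urea + ethanol/4.6
= 2·143 + 84/18 + 6.4 + 189/4.6
= 286 + 4.67 + 6.40 + 41.09
= 338.16 mOsm/kg ≈ 338.2 mOsm/kg
Osmolar gap = measured − calculated = 335 − 338.2 = -3.2 mOsm/kg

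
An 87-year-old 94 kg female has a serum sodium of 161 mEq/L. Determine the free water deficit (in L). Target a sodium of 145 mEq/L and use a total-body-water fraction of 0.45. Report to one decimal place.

TBW = 0.45 · 94 = 42.3 L
Free water deficit = TBW · (Na/145 − 1)
= 42.3 · (161/145 − 1)
= 42.3 · 0.1103
= 4.67 L

4.7 L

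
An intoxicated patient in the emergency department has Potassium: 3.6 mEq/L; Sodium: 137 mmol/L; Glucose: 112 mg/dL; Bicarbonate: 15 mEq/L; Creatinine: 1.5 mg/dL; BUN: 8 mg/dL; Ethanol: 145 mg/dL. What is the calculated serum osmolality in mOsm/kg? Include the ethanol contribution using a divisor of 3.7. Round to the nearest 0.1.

322.3 mOsm/kg

Calculated osmolality = 2·Na + glucose/18 + BUN/2.8 + ethanol/3.7
= 2·137 + 112/18 + 8/2.8 + 145/3.7
= 274 + 6.22 + 2.86 + 39.19
= 322.27 mOsm/kg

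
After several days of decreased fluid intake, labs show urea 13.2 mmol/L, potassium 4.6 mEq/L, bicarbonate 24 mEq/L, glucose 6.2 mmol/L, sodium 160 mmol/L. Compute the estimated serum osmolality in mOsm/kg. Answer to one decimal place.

Calculated osmolality = 2·Na + glucose + urea
= 2·160 + 6.2 + 13.2
= 320 + 6.20 + 13.20
= 339.4 mOsm/kg

339.4 mOsm/kg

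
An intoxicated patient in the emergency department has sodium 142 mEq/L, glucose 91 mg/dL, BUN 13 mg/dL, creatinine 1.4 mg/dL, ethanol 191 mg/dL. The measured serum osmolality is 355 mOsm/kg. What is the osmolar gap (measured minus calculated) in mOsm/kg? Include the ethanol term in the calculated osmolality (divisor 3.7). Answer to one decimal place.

Calculated osmolality = 2·Na + glucose/18 + BUN/2.8 + ethanol/3.7
= 2·142 + 91/18 + 13/2.8 + 191/3.7
= 284 + 5.06 + 4.64 + 51.62
= 345.32 mOsm/kg ≈ 345.3 mOsm/kg
Osmolar gap = measured − calculated = 355 − 345.3 = 9.7 mOsm/kg

9.7 mOsm/kg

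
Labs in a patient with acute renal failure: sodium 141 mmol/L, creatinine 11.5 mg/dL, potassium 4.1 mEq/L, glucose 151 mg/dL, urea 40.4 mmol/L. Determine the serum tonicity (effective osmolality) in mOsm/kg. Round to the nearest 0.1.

Effective osmolality excludes urea (freely permeant across cell membranes):
2·Na + glucose/18
= 2·141 + 151/18
= 282 + 8.39
= 290.39 mOsm/kg

290.4 mOsm/kg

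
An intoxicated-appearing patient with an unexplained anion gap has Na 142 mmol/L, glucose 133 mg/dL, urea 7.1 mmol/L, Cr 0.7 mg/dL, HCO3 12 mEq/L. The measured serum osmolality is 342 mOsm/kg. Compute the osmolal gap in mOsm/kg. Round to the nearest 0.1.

Calculated osmolality = 2·Na + glucose/18 + urea
= 2·142 + 133/18 + 7.1
= 284 + 7.39 + 7.10
= 298.49 mOsm/kg ≈ 298.5 mOsm/kg
Osmolar gap = measured − calculated = 342 − 298.5 = 43.5 mOsm/kg

43.5 mOsm/kg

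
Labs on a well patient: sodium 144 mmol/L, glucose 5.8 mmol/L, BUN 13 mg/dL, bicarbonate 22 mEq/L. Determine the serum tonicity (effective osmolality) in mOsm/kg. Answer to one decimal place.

293.8 mOsm/kg

Effective osmolality excludes urea (freely permeant across cell membranes):
2·Na + glucose
= 2·144 + 5.8
= 288 + 5.8
= 293.8 mOsm/kg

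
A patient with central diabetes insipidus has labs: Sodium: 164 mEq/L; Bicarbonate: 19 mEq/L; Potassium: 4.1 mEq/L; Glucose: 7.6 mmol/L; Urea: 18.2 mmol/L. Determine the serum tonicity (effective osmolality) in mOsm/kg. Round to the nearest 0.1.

335.6 mOsm/kg

Effective osmolality excludes urea (freely permeant across cell membranes):
2·Na + glucose
= 2·164 + 7.6
= 328 + 7.6
= 335.6 mOsm/kg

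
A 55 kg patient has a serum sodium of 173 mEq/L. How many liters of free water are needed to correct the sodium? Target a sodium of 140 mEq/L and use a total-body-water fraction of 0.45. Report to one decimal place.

5.8 L

TBW = 0.45 · 55 = 24.75 L
Free water deficit = TBW · (Na/140 − 1)
= 24.75 · (173/140 − 1)
= 24.75 · 0.2357
= 5.83 L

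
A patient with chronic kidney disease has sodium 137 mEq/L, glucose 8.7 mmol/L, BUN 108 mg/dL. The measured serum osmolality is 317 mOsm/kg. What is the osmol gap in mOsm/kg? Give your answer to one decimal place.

Calculated osmolality = 2·Na + glucose + BUN/2.8
= 2·137 + 8.7 + 108/2.8
= 274 + 8.70 + 38.57
= 321.27 mOsm/kg ≈ 321.3 mOsm/kg
Osmolar gap = measured − calculated = 317 − 321.3 = -4.3 mOsm/kg

-4.3 mOsm/kg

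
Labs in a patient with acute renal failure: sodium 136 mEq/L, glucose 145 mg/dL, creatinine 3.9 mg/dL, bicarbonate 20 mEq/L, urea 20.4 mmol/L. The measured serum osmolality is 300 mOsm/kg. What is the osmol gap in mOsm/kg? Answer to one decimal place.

-0.5 mOsm/kg

Calculated osmolality = 2·Na + glucose/18 + urea
= 2·136 + 145/18 + 20.4
= 272 + 8.06 + 20.40
= 300.46 mOsm/kg ≈ 300.5 mOsm/kg
Osmolar gap = measured − calculated = 300 − 300.5 = -0.5 mOsm/kg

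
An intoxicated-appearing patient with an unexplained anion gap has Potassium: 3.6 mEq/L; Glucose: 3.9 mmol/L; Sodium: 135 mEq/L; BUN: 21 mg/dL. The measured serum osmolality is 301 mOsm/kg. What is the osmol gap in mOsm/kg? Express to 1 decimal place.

19.6 mOsm/kg

Calculated osmolality = 2·Na + glucose + BUN/2.8
= 2·135 + 3.9 + 21/2.8
= 270 + 3.90 + 7.50
= 281.4 mOsm/kg ≈ 281.4 mOsm/kg
Osmolar gap = measured − calculated = 301 − 281.4 = 19.6 mOsm/kg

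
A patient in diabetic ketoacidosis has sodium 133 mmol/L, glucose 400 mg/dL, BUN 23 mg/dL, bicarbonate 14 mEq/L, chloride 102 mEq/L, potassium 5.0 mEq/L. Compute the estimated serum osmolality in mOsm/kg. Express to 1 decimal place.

Calculated osmolality = 2·Na + glucose/18 + BUN/2.8
= 2·133 + 400/18 + 23/2.8
= 266 + 22.22 + 8.21
= 296.43 mOsm/kg

296.4 mOsm/kg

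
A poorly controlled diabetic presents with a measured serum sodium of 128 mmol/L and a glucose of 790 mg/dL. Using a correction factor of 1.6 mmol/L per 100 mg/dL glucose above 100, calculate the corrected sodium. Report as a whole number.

139 mmol/L

Corrected Na = measured Na + 1.6 · (glucose − 100)/100
= 128 + 1.6 · (790 − 100)/100
= 128 + 11
= 139 mmol/L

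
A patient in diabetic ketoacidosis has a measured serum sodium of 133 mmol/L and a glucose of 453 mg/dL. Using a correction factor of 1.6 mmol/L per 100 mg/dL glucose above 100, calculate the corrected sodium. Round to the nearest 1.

139 mmol/L

Corrected Na = measured Na + 1.6 · (glucose − 100)/100
= 133 + 1.6 · (453 − 100)/100
= 133 + 5.6
= 138.6 mmol/L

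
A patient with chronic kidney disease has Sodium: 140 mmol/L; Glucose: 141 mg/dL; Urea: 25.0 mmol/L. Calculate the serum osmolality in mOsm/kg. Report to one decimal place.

Calculated osmolality = 2·Na + glucose/18 + urea
= 2·140 + 141/18 + 25
= 280 + 7.83 + 25
= 312.83 mOsm/kg

312.8 mOsm/kg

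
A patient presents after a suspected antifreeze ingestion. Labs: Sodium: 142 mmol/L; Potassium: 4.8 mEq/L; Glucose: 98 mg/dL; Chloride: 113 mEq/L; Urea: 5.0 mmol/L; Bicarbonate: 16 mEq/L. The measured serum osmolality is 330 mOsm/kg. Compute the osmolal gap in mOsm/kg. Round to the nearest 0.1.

Calculated osmolality = 2·Na + glucose/18 + urea
= 2·142 + 98/18 + 5
= 284 + 5.44 + 5
= 294.44 mOsm/kg ≈ 294.4 mOsm/kg
Osmolar gap = measured − calculated = 330 − 294.4 = 35.6 mOsm/kg

35.6 mOsm/kg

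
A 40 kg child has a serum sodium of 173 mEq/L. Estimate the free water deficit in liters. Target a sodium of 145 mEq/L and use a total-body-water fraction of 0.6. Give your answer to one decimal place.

4.6 L

TBW = 0.6 · 40 = 24 L
Free water deficit = TBW · (Na/145 − 1)
= 24 · (173/145 − 1)
= 24 · 0.1931
= 4.63 L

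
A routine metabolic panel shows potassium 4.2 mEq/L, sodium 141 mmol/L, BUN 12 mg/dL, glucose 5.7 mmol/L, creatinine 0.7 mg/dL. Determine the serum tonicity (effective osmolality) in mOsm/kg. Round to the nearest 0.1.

287.7 mOsm/kg

Effective osmolality excludes urea (freely permeant across cell membranes):
2·Na + glucose
= 2·141 + 5.7
= 282 + 5.7
= 287.7 mOsm/kg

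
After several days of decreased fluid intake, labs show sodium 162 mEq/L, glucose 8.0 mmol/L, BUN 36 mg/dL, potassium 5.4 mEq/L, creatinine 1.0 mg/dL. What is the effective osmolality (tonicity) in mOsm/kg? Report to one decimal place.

Effective osmolality excludes urea (freely permeant across cell membranes):
2·Na + glucose
= 2·162 + 8
= 324 + 8
= 332 mOsm/kg

332.0 mOsm/kg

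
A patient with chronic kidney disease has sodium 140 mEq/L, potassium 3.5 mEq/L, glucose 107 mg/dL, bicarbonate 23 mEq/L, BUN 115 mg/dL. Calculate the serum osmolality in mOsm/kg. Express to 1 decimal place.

Calculated osmolality = 2·Na + glucose/18 + BUN/2.8
= 2·140 + 107/18 + 115/2.8
= 280 + 5.94 + 41.07
= 327.01 mOsm/kg

327.0 mOsm/kg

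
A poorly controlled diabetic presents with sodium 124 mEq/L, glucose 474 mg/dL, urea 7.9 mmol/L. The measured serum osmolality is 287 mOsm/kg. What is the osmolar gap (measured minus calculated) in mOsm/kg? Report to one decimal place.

Calculated osmolality = 2·Na + glucose/18 + urea
= 2·124 + 474/18 + 7.9
= 248 + 26.33 + 7.90
= 282.23 mOsm/kg ≈ 282.2 mOsm/kg
Osmolar gap = measured − calculated = 287 − 282.2 = 4.8 mOsm/kg

4.8 mOsm/kg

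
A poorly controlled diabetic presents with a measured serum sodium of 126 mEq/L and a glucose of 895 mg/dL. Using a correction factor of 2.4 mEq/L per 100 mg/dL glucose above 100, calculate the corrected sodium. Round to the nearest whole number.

Corrected Na = measured Na + 2.4 · (glucose − 100)/100
= 126 + 2.4 · (895 − 100)/100
= 126 + 19.1
= 145.1 mEq/L

145 mEq/L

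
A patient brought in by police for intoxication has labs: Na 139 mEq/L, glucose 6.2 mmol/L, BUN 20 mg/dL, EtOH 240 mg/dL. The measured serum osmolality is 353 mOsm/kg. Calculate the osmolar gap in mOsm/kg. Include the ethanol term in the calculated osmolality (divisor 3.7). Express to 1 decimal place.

Calculated osmolality = 2·Na + glucose + BUN/2.8 + ethanol/3.7
= 2·139 + 6.2 + 20/2.8 + 240/3.7
= 278 + 6.20 + 7.14 + 64.86
= 356.2 mOsm/kg ≈ 356.2 mOsm/kg
Osmolar gap = measured − calculated = 353 − 356.2 = -3.2 mOsm/kg

-3.2 mOsm/kg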